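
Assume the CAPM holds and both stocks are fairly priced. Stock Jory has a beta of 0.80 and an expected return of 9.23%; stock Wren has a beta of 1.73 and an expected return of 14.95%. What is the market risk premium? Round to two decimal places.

Both satisfy E(R) = R_f + β·MRP, so the slope of the SML is
MRP = (14.95% − 9.23%) / (1.73 − 0.80) = 5.72% / 0.93 = 6.1505%

6.15%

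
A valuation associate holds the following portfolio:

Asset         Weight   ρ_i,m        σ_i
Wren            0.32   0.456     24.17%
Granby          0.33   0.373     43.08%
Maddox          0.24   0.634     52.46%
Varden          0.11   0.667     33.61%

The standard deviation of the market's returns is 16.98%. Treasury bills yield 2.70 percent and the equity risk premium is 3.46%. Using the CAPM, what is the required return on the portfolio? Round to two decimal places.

6.63%

β_Wren = 0.456 × 24.17% / 16.98% = 0.6491
β_Granby = 0.373 × 43.08% / 16.98% = 0.9463
β_Maddox = 0.634 × 52.46% / 16.98% = 1.9588
β_Varden = 0.667 × 33.61% / 16.98% = 1.3203
β_P = Σ w_i β_i = 0.32×0.6491 + 0.33×0.9463 + 0.24×1.9588 + 0.11×1.3203 = 1.1353
E(R_P) = R_f + β_P × MRP = 2.70% + 1.1353 × 3.46% = 6.63%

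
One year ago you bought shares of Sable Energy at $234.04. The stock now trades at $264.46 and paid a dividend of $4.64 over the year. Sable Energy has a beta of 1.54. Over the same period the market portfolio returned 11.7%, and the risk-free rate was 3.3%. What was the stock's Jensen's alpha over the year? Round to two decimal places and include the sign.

-1.26%

Realised HPR = (P1 + D1 − P0) / P0 = (264.46 + 4.64 − 234.04) / 234.04 = 35.06 / 234.04 = 14.9803%
MRP = 11.7% − 3.3% = 8.40%
CAPM required = R_f + β·MRP = 3.3% + 1.54 × 8.4% = 16.2360%
α = realised − required = 14.9803% − 16.2360% = -1.26%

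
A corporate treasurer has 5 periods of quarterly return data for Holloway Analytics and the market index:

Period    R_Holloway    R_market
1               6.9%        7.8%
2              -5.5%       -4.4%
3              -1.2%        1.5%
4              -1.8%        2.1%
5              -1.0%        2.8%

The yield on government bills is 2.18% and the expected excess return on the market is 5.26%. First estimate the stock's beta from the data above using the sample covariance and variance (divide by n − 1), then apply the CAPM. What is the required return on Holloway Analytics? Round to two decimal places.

Mean R_i = (6.9 − 5.5 − 1.2 − 1.8 − 1.0) / 5 = -0.5200%
Mean R_m = (7.8 − 4.4 + 1.5 + 2.1 + 2.8) / 5 = 1.9600%
Σ(R_i − R̄_i)(R_m − R̄_m) = 74.7360  ⇒  Cov = 74.7360 / 4 = 18.6840
Σ(R_m − R̄_m)² = 75.4920  ⇒  Var(R_m) = 75.4920 / 4 = 18.8730
β = Cov / Var(R_m) = 18.6840 / 18.8730 = 0.9900
E(R) = R_f + β × MRP = 2.18% + 0.9900 × 5.26% = 7.39%

7.39%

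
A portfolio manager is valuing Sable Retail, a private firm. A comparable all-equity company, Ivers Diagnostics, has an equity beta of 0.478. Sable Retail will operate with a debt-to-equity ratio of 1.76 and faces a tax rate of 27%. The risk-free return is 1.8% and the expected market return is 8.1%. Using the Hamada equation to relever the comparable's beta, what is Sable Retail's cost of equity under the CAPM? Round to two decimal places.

β_L = β_U × [1 + (1 − t)(D/E)] = 0.478 × [1 + (1 − 0.27) × 1.76]
    = 0.478 × [1 + 0.73 × 1.76] = 0.478 × 2.2848 = 1.0921
MRP = 8.1% − 1.8% = 6.30%
E(R) = R_f + β_L × MRP = 1.8% + 1.0921 × 6.3% = 8.68%

8.68%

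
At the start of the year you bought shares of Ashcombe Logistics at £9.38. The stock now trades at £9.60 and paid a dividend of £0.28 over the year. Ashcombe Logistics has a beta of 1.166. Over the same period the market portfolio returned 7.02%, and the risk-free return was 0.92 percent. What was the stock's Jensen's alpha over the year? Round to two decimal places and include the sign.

-2.70%

Realised HPR = (P1 + D1 − P0) / P0 = (9.60 + 0.28 − 9.38) / 9.38 = 0.50 / 9.38 = 5.3305%
MRP = 7.02% − 0.92% = 6.10%
CAPM required = R_f + β·MRP = 0.92% + 1.166 × 6.10% = 8.03260%
α = realised − required = 5.3305% − 8.03260% = -2.70%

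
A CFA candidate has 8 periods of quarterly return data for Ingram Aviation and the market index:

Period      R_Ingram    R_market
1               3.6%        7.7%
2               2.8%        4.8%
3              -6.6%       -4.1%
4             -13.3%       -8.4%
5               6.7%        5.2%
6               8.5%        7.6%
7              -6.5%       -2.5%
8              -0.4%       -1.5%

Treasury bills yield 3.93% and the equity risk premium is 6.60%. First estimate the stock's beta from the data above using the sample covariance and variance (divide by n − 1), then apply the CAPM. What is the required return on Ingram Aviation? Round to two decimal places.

11.80%

Mean R_i = (3.6 + 2.8 − 6.6 − 13.3 + 6.7 + 8.5 − 6.5 − 0.4) / 8 = -0.6500%
Mean R_m = (7.7 + 4.8 − 4.1 − 8.4 + 5.2 + 7.6 − 2.5 − 1.5) / 8 = 1.1000%
Σ(R_i − R̄_i)(R_m − R̄_m) = 301.9500  ⇒  Cov = 301.9500 / 7 = 43.1357
Σ(R_m − R̄_m)² = 253.3200  ⇒  Var(R_m) = 253.3200 / 7 = 36.1886
β = Cov / Var(R_m) = 43.1357 / 36.1886 = 1.1920
E(R) = R_f + β × MRP = 3.93% + 1.1920 × 6.60% = 11.80%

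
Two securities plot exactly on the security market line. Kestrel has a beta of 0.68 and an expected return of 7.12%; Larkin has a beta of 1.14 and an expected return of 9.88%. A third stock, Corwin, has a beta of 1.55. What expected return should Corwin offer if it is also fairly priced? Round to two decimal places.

MRP (SML slope) = (9.88% − 7.12%) / (1.14 − 0.68) = 2.76% / 0.46 = 6.0000%
R_f (intercept) = 7.12% − 0.68 × 6.0000% = 3.0400%
E(R_Corwin) = R_f + β × MRP = 3.0400% + 1.55 × 6.0000% = 12.34%

12.34%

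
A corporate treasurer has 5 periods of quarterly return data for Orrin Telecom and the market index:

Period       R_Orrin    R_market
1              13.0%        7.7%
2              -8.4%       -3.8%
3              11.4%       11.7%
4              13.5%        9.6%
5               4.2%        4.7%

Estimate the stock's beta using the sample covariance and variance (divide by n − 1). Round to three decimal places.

Mean R_i = (13.0 − 8.4 + 11.4 + 13.5 + 4.2) / 5 = 6.7400%
Mean R_m = (7.7 − 3.8 + 11.7 + 9.6 + 4.7) / 5 = 5.9800%
Σ(R_i − R̄_i)(R_m − R̄_m) = 213.2140  ⇒  Cov = 213.2140 / 4 = 53.3035
Σ(R_m − R̄_m)² = 146.0680  ⇒  Var(R_m) = 146.0680 / 4 = 36.5170
β = Cov / Var(R_m) = 53.3035 / 36.5170 = 1.4597

1.460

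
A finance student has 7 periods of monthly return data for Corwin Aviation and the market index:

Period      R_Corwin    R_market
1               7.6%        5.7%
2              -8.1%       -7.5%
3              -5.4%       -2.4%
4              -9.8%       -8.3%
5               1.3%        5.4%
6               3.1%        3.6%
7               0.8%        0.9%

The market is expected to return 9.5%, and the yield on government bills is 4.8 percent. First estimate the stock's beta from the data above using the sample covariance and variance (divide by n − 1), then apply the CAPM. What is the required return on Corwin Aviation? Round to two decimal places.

Mean R_i = (7.6 − 8.1 − 5.4 − 9.8 + 1.3 + 3.1 + 0.8) / 7 = -1.5000%
Mean R_m = (5.7 − 7.5 − 2.4 − 8.3 + 5.4 + 3.6 + 0.9) / 7 = -0.3714%
Σ(R_i − R̄_i)(R_m − R̄_m) = 213.3700  ⇒  Cov = 213.3700 / 6 = 35.5617
Σ(R_m − R̄_m)² = 205.3543  ⇒  Var(R_m) = 205.3543 / 6 = 34.2257
β = Cov / Var(R_m) = 35.5617 / 34.2257 = 1.0390
MRP = 9.5% − 4.8% = 4.70%
E(R) = R_f + β × MRP = 4.8% + 1.0390 × 4.7% = 9.68%

9.68%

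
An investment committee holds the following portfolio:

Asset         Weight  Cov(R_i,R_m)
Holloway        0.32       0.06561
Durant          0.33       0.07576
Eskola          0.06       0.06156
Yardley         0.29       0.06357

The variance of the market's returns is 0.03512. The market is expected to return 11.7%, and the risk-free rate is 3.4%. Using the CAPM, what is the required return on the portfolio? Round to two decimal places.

19.50%

β_Holloway = 0.06561 / 0.03512 = 1.8682
β_Durant = 0.07576 / 0.03512 = 2.1572
β_Eskola = 0.06156 / 0.03512 = 1.7528
β_Yardley = 0.06357 / 0.03512 = 1.8101
β_P = Σ w_i β_i = 0.32×1.8682 + 0.33×2.1572 + 0.06×1.7528 + 0.29×1.8101 = 1.9398
MRP = 11.7% − 3.4% = 8.30%
E(R_P) = R_f + β_P × MRP = 3.4% + 1.9398 × 8.3% = 19.50%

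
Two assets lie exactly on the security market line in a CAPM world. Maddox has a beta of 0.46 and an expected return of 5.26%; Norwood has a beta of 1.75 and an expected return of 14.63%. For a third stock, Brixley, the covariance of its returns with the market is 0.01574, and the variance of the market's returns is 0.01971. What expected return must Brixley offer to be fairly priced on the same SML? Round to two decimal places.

7.72%

MRP = (14.63% − 5.26%) / (1.75 − 0.46) = 7.2636%
R_f = 5.26% − 0.46 × 7.2636% = 1.9187%
β_Brixley = Cov / Var(R_m) = 0.01574 / 0.01971 = 0.7986
E(R_Brixley) = R_f + β × MRP = 1.9187% + 0.7986 × 7.2636% = 7.72%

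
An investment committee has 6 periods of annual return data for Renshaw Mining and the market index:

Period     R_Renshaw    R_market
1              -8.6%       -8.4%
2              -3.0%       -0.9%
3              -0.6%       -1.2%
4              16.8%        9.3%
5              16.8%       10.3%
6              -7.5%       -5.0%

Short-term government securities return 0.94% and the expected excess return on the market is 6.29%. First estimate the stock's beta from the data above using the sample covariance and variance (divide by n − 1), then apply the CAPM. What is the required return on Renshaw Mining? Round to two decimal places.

10.41%

Mean R_i = (-8.6 − 3.0 − 0.6 + 16.8 + 16.8 − 7.5) / 6 = 2.3167%
Mean R_m = (-8.4 − 0.9 − 1.2 + 9.3 + 10.3 − 5.0) / 6 = 0.6833%
Σ(R_i − R̄_i)(R_m − R̄_m) = 432.9417  ⇒  Cov = 432.9417 / 5 = 86.5883
Σ(R_m − R̄_m)² = 287.5883  ⇒  Var(R_m) = 287.5883 / 5 = 57.5177
β = Cov / Var(R_m) = 86.5883 / 57.5177 = 1.5054
E(R) = R_f + β × MRP = 0.94% + 1.5054 × 6.29% = 10.41%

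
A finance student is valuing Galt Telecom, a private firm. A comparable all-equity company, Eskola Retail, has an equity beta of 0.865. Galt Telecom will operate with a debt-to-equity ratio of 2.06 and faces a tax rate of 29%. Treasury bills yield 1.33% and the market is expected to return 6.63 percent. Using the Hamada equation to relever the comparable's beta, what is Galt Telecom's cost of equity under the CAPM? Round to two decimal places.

12.62%

β_L = β_U × [1 + (1 − t)(D/E)] = 0.865 × [1 + (1 − 0.29) × 2.06]
    = 0.865 × [1 + 0.71 × 2.06] = 0.865 × 2.4626 = 2.1301
MRP = 6.63% − 1.33% = 5.30%
E(R) = R_f + β_L × MRP = 1.33% + 2.1301 × 5.30% = 12.62%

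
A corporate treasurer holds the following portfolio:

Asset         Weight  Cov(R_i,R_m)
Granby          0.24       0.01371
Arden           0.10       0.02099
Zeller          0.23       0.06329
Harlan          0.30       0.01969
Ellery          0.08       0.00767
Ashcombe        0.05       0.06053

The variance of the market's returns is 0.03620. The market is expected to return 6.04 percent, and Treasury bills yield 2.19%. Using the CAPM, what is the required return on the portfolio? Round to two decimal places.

5.33%

β_Granby = 0.01371 / 0.03620 = 0.3787
β_Arden = 0.02099 / 0.03620 = 0.5798
β_Zeller = 0.06329 / 0.03620 = 1.7483
β_Harlan = 0.01969 / 0.03620 = 0.5439
β_Ellery = 0.00767 / 0.03620 = 0.2119
β_Ashcombe = 0.06053 / 0.03620 = 1.6721
β_P = Σ w_i β_i = 0.24×0.3787 + 0.10×0.5798 + 0.23×1.7483 + 0.30×0.5439 + 0.08×0.2119 + 0.05×1.6721 = 0.8147
MRP = 6.04% − 2.19% = 3.85%
E(R_P) = R_f + β_P × MRP = 2.19% + 0.8147 × 3.85% = 5.33%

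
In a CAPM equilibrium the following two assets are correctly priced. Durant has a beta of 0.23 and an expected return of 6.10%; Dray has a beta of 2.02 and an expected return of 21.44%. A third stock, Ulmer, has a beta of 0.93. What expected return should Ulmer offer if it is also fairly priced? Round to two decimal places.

MRP (SML slope) = (21.44% − 6.10%) / (2.02 − 0.23) = 15.34% / 1.79 = 8.5698%
R_f (intercept) = 6.10% − 0.23 × 8.5698% = 4.1289%
E(R_Ulmer) = R_f + β × MRP = 4.1289% + 0.93 × 8.5698% = 12.10%

12.10%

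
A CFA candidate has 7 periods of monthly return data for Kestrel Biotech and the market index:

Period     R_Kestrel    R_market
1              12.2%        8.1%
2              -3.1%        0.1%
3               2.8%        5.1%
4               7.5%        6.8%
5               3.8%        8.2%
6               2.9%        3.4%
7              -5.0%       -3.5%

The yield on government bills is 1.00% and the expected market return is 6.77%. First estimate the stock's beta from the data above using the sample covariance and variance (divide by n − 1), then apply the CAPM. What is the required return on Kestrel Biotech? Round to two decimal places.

Mean R_i = (12.2 − 3.1 + 2.8 + 7.5 + 3.8 + 2.9 − 5.0) / 7 = 3.0143%
Mean R_m = (8.1 + 0.1 + 5.1 + 6.8 + 8.2 + 3.4 − 3.5) / 7 = 4.0286%
Σ(R_i − R̄_i)(R_m − R̄_m) = 137.3071  ⇒  Cov = 137.3071 / 6 = 22.8845
Σ(R_m − R̄_m)² = 115.3143  ⇒  Var(R_m) = 115.3143 / 6 = 19.2191
β = Cov / Var(R_m) = 22.8845 / 19.2191 = 1.1907
MRP = 6.77% − 1.00% = 5.77%
E(R) = R_f + β × MRP = 1.00% + 1.1907 × 5.77% = 7.87%

7.87%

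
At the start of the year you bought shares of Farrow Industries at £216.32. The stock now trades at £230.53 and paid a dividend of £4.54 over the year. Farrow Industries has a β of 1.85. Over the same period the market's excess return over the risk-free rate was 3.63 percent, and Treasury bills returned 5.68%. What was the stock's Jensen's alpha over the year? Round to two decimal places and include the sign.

Realised HPR = (P1 + D1 − P0) / P0 = (230.53 + 4.54 − 216.32) / 216.32 = 18.75 / 216.32 = 8.6677%
CAPM required = R_f + β·MRP = 5.68% + 1.85 × 3.63% = 12.3955%
α = realised − required = 8.6677% − 12.3955% = -3.73%

-3.73%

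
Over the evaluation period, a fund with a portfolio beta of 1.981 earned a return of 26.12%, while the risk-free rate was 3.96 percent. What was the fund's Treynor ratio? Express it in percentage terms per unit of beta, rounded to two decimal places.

Treynor = (R_P − R_f) / β_P = (26.12% − 3.96%) / 1.9810 = 22.16% / 1.9810 = 11.19%

11.19%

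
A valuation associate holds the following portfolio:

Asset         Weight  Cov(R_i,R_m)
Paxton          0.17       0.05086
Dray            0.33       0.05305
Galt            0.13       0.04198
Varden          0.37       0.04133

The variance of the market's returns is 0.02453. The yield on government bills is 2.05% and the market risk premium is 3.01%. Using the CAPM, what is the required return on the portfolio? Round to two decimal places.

7.81%

β_Paxton = 0.05086 / 0.02453 = 2.0734
β_Dray = 0.05305 / 0.02453 = 2.1627
β_Galt = 0.04198 / 0.02453 = 1.7114
β_Varden = 0.04133 / 0.02453 = 1.6849
β_P = Σ w_i β_i = 0.17×2.0734 + 0.33×2.1627 + 0.13×1.7114 + 0.37×1.6849 = 1.9121
E(R_P) = R_f + β_P × MRP = 2.05% + 1.9121 × 3.01% = 7.81%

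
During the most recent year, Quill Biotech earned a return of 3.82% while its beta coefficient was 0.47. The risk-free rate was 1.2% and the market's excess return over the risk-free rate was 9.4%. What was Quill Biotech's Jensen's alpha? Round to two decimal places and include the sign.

-1.80%

CAPM benchmark = R_f + β(R_m − R_f) = 1.2% + 0.47 × 9.4% = 5.6180%
α = actual − benchmark = 3.82% − 5.6180% = -1.80%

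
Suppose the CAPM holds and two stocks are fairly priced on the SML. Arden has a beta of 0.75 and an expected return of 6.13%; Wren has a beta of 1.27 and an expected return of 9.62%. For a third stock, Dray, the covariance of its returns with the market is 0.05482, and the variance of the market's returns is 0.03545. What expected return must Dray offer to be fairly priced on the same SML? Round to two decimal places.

MRP = (9.62% − 6.13%) / (1.27 − 0.75) = 6.7115%
R_f = 6.13% − 0.75 × 6.7115% = 1.0964%
β_Dray = Cov / Var(R_m) = 0.05482 / 0.03545 = 1.5464
E(R_Dray) = R_f + β × MRP = 1.0964% + 1.5464 × 6.7115% = 11.48%

11.48%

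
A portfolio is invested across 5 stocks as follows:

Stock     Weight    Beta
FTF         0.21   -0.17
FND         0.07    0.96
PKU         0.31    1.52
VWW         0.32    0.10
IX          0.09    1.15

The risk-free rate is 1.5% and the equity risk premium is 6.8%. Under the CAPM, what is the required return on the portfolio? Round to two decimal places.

5.84%

β_P = Σ w_i β_i = 0.21×-0.17 + 0.07×0.96 + 0.31×1.52 + 0.32×0.10 + 0.09×1.15 = 0.6382
E(R_P) = R_f + β_P × MRP = 1.5% + 0.6382 × 6.8% = 5.84%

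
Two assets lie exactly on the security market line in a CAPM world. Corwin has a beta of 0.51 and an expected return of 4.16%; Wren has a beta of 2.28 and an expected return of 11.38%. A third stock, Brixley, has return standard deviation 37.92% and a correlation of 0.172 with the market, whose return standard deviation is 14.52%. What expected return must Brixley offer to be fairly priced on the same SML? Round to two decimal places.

MRP = (11.38% − 4.16%) / (2.28 − 0.51) = 4.0791%
R_f = 4.16% − 0.51 × 4.0791% = 2.0797%
β_Brixley = ρ·σ_i/σ_m = 0.172 × 37.92 / 14.52 = 0.4492
E(R_Brixley) = R_f + β × MRP = 2.0797% + 0.4492 × 4.0791% = 3.91%

3.91%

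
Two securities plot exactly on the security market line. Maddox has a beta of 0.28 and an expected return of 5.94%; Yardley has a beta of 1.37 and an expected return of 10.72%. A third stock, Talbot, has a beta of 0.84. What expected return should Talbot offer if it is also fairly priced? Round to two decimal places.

8.40%

MRP (SML slope) = (10.72% − 5.94%) / (1.37 − 0.28) = 4.78% / 1.09 = 4.3853%
R_f (intercept) = 5.94% − 0.28 × 4.3853% = 4.7121%
E(R_Talbot) = R_f + β × MRP = 4.7121% + 0.84 × 4.3853% = 8.40%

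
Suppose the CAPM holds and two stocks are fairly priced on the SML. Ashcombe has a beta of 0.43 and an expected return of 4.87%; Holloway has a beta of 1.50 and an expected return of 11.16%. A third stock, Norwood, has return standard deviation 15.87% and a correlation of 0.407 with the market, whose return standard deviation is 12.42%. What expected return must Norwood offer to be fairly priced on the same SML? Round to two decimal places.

5.40%

MRP = (11.16% − 4.87%) / (1.50 − 0.43) = 5.8785%
R_f = 4.87% − 0.43 × 5.8785% = 2.3422%
β_Norwood = ρ·σ_i/σ_m = 0.407 × 15.87 / 12.42 = 0.5201
E(R_Norwood) = R_f + β × MRP = 2.3422% + 0.5201 × 5.8785% = 5.40%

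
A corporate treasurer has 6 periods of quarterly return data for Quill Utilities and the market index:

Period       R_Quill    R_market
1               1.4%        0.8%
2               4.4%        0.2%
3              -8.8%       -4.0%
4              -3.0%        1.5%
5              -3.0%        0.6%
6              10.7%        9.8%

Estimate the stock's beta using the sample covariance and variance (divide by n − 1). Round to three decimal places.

1.305

Mean R_i = (1.4 + 4.4 − 8.8 − 3.0 − 3.0 + 10.7) / 6 = 0.2833%
Mean R_m = (0.8 + 0.2 − 4.0 + 1.5 + 0.6 + 9.8) / 6 = 1.4833%
Σ(R_i − R̄_i)(R_m − R̄_m) = 133.2383  ⇒  Cov = 133.2383 / 5 = 26.6477
Σ(R_m − R̄_m)² = 102.1283  ⇒  Var(R_m) = 102.1283 / 5 = 20.4257
β = Cov / Var(R_m) = 26.6477 / 20.4257 = 1.3046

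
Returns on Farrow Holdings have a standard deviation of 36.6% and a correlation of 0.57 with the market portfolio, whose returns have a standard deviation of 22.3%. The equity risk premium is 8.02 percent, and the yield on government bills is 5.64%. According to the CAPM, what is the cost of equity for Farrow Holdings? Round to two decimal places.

13.14%

β = ρ × σ_i / σ_m = 0.57 × 36.6% / 22.3% = 0.9355
E(R) = 5.64% + 0.9355 × 8.02% = 13.14%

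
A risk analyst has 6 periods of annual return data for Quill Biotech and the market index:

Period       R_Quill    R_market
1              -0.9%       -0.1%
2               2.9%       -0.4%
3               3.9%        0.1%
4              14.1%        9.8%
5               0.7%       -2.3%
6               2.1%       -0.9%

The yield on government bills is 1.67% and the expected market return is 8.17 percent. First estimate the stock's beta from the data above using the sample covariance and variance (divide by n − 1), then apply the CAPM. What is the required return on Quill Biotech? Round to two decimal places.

9.15%

Mean R_i = (-0.9 + 2.9 + 3.9 + 14.1 + 0.7 + 2.1) / 6 = 3.8000%
Mean R_m = (-0.1 − 0.4 + 0.1 + 9.8 − 2.3 − 0.9) / 6 = 1.0333%
Σ(R_i − R̄_i)(R_m − R̄_m) = 110.4400  ⇒  Cov = 110.4400 / 5 = 22.0880
Σ(R_m − R̄_m)² = 95.9133  ⇒  Var(R_m) = 95.9133 / 5 = 19.1827
β = Cov / Var(R_m) = 22.0880 / 19.1827 = 1.1515
MRP = 8.17% − 1.67% = 6.50%
E(R) = R_f + β × MRP = 1.67% + 1.1515 × 6.50% = 9.15%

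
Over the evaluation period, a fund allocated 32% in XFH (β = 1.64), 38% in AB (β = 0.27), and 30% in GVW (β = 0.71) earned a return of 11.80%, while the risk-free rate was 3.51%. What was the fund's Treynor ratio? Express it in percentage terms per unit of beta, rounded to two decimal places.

β_P = 0.32×1.64 + 0.38×0.27 + 0.30×0.71 = 0.8404
Treynor = (R_P − R_f) / β_P = (11.80% − 3.51%) / 0.8404 = 8.29% / 0.8404 = 9.86%

9.86%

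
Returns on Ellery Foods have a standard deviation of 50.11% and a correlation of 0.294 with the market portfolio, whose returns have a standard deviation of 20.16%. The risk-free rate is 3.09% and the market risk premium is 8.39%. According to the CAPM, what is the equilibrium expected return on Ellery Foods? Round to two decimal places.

β = ρ × σ_i / σ_m = 0.294 × 50.11% / 20.16% = 0.7308
E(R) = 3.09% + 0.7308 × 8.39% = 9.22%

9.22%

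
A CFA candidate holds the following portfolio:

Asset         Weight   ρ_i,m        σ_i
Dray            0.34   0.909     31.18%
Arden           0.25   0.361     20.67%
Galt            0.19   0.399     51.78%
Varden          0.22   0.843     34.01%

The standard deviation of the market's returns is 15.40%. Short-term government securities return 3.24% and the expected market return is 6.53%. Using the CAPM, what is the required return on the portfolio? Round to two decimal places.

7.88%

β_Dray = 0.909 × 31.18% / 15.40% = 1.8404
β_Arden = 0.361 × 20.67% / 15.40% = 0.4845
β_Galt = 0.399 × 51.78% / 15.40% = 1.3416
β_Varden = 0.843 × 34.01% / 15.40% = 1.8617
β_P = Σ w_i β_i = 0.34×1.8404 + 0.25×0.4845 + 0.19×1.3416 + 0.22×1.8617 = 1.4113
MRP = 6.53% − 3.24% = 3.29%
E(R_P) = R_f + β_P × MRP = 3.24% + 1.4113 × 3.29% = 7.88%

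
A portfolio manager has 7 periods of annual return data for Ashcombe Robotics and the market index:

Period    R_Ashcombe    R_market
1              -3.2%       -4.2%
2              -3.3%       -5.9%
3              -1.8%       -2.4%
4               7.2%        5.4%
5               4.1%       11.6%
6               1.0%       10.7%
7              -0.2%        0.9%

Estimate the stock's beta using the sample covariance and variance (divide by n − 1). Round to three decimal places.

Mean R_i = (-3.2 − 3.3 − 1.8 + 7.2 + 4.1 + 1.0 − 0.2) / 7 = 0.5429%
Mean R_m = (-4.2 − 5.9 − 2.4 + 5.4 + 11.6 + 10.7 + 0.9) / 7 = 2.3000%
Σ(R_i − R̄_i)(R_m − R̄_m) = 125.4500  ⇒  Cov = 125.4500 / 6 = 20.9083
Σ(R_m − R̄_m)² = 300.2000  ⇒  Var(R_m) = 300.2000 / 6 = 50.0333
β = Cov / Var(R_m) = 20.9083 / 50.0333 = 0.4179

0.418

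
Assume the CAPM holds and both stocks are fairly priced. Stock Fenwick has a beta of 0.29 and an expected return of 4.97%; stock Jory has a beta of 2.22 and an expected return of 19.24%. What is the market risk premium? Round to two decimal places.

7.39%

Both satisfy E(R) = R_f + β·MRP, so the slope of the SML is
MRP = (19.24% − 4.97%) / (2.22 − 0.29) = 14.27% / 1.93 = 7.3938%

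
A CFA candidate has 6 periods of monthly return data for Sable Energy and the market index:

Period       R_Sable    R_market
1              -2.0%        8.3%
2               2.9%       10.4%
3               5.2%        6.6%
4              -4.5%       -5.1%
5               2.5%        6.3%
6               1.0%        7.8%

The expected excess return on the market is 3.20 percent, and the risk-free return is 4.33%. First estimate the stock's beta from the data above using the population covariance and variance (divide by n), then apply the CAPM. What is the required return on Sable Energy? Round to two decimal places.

Mean R_i = (-2.0 + 2.9 + 5.2 − 4.5 + 2.5 + 1.0) / 6 = 0.8500%
Mean R_m = (8.3 + 10.4 + 6.6 − 5.1 + 6.3 + 7.8) / 6 = 5.7167%
Σ(R_i − R̄_i)(R_m − R̄_m) = 65.2250  ⇒  Cov = 65.2250 / 6 = 10.8708
Σ(R_m − R̄_m)² = 151.0683  ⇒  Var(R_m) = 151.0683 / 6 = 25.1781
β = Cov / Var(R_m) = 10.8708 / 25.1781 = 0.4318
E(R) = R_f + β × MRP = 4.33% + 0.4318 × 3.20% = 5.71%

5.71%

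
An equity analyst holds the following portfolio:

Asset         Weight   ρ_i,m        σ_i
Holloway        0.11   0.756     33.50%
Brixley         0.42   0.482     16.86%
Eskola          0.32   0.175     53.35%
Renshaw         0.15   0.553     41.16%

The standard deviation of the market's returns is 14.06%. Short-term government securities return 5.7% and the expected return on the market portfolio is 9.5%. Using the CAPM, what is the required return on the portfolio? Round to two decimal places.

β_Holloway = 0.756 × 33.50% / 14.06% = 1.8013
β_Brixley = 0.482 × 16.86% / 14.06% = 0.5780
β_Eskola = 0.175 × 53.35% / 14.06% = 0.6640
β_Renshaw = 0.553 × 41.16% / 14.06% = 1.6189
β_P = Σ w_i β_i = 0.11×1.8013 + 0.42×0.5780 + 0.32×0.6640 + 0.15×1.6189 = 0.8962
MRP = 9.5% − 5.7% = 3.80%
E(R_P) = R_f + β_P × MRP = 5.7% + 0.8962 × 3.8% = 9.11%

9.11%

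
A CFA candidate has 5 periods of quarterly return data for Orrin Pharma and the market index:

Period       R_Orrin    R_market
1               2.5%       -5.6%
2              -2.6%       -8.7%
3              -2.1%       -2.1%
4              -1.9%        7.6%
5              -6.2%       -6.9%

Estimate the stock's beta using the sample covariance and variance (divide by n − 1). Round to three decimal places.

0.054

Mean R_i = (2.5 − 2.6 − 2.1 − 1.9 − 6.2) / 5 = -2.0600%
Mean R_m = (-5.6 − 8.7 − 2.1 + 7.6 − 6.9) / 5 = -3.1400%
Σ(R_i − R̄_i)(R_m − R̄_m) = 9.0280  ⇒  Cov = 9.0280 / 4 = 2.2570
Σ(R_m − R̄_m)² = 167.5320  ⇒  Var(R_m) = 167.5320 / 4 = 41.8830
β = Cov / Var(R_m) = 2.2570 / 41.8830 = 0.0539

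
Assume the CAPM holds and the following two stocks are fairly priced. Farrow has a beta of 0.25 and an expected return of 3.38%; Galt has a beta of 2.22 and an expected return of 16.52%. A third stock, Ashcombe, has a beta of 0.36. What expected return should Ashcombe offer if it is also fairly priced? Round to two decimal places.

4.11%

MRP (SML slope) = (16.52% − 3.38%) / (2.22 − 0.25) = 13.14% / 1.97 = 6.6701%
R_f (intercept) = 3.38% − 0.25 × 6.6701% = 1.7125%
E(R_Ashcombe) = R_f + β × MRP = 1.7125% + 0.36 × 6.6701% = 4.11%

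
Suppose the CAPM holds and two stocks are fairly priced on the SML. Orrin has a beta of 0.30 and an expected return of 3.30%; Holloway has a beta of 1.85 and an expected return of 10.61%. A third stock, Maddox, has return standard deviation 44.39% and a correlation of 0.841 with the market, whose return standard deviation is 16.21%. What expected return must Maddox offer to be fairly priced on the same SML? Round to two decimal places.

MRP = (10.61% − 3.30%) / (1.85 − 0.30) = 4.7161%
R_f = 3.30% − 0.30 × 4.7161% = 1.8852%
β_Maddox = ρ·σ_i/σ_m = 0.841 × 44.39 / 16.21 = 2.3030
E(R_Maddox) = R_f + β × MRP = 1.8852% + 2.3030 × 4.7161% = 12.75%

12.75%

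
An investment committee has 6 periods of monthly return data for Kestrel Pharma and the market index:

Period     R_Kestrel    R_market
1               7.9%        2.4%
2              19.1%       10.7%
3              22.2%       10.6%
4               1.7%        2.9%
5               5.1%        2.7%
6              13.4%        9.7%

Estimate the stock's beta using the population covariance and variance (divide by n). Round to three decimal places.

1.757

Mean R_i = (7.9 + 19.1 + 22.2 + 1.7 + 5.1 + 13.4) / 6 = 11.5667%
Mean R_m = (2.4 + 10.7 + 10.6 + 2.9 + 2.7 + 9.7) / 6 = 6.5000%
Σ(R_i − R̄_i)(R_m − R̄_m) = 156.2300  ⇒  Cov = 156.2300 / 6 = 26.0383
Σ(R_m − R̄_m)² = 88.9000  ⇒  Var(R_m) = 88.9000 / 6 = 14.8167
β = Cov / Var(R_m) = 26.0383 / 14.8167 = 1.7574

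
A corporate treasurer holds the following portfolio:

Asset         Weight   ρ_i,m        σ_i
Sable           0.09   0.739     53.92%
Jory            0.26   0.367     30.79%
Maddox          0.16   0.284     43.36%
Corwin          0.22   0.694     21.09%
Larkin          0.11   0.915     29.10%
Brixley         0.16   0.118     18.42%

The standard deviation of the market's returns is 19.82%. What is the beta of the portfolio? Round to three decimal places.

0.756

β_Sable = 0.739 × 53.92% / 19.82% = 2.0104
β_Jory = 0.367 × 30.79% / 19.82% = 0.5701
β_Maddox = 0.284 × 43.36% / 19.82% = 0.6213
β_Corwin = 0.694 × 21.09% / 19.82% = 0.7385
β_Larkin = 0.915 × 29.10% / 19.82% = 1.3434
β_Brixley = 0.118 × 18.42% / 19.82% = 0.1097
β_P = Σ w_i β_i = 0.09×2.0104 + 0.26×0.5701 + 0.16×0.6213 + 0.22×0.7385 + 0.11×1.3434 + 0.16×0.1097 = 0.7564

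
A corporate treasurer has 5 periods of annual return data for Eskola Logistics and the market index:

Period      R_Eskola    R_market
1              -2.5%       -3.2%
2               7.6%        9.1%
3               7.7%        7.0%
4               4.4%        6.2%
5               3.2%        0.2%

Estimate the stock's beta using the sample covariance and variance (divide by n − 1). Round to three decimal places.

0.757

Mean R_i = (-2.5 + 7.6 + 7.7 + 4.4 + 3.2) / 5 = 4.0800%
Mean R_m = (-3.2 + 9.1 + 7.0 + 6.2 + 0.2) / 5 = 3.8600%
Σ(R_i − R̄_i)(R_m − R̄_m) = 80.2360  ⇒  Cov = 80.2360 / 4 = 20.0590
Σ(R_m − R̄_m)² = 106.0320  ⇒  Var(R_m) = 106.0320 / 4 = 26.5080
β = Cov / Var(R_m) = 20.0590 / 26.5080 = 0.7567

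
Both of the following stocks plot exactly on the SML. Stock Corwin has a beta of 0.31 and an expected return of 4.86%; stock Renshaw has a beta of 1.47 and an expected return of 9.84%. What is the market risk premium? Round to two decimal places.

4.29%

Both satisfy E(R) = R_f + β·MRP, so the slope of the SML is
MRP = (9.84% − 4.86%) / (1.47 − 0.31) = 4.98% / 1.16 = 4.2931%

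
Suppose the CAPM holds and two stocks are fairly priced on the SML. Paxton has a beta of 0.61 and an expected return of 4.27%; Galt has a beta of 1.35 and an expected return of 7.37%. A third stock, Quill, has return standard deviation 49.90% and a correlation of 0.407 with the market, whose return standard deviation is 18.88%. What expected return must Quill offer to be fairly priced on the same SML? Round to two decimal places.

6.22%

MRP = (7.37% − 4.27%) / (1.35 − 0.61) = 4.1892%
R_f = 4.27% − 0.61 × 4.1892% = 1.7146%
β_Quill = ρ·σ_i/σ_m = 0.407 × 49.90 / 18.88 = 1.0757
E(R_Quill) = R_f + β × MRP = 1.7146% + 1.0757 × 4.1892% = 6.22%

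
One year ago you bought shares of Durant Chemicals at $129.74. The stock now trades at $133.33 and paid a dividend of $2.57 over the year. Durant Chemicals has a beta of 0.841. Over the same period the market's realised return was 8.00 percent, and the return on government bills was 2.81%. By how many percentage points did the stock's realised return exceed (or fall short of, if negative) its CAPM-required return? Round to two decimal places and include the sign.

Realised HPR = (P1 + D1 − P0) / P0 = (133.33 + 2.57 − 129.74) / 129.74 = 6.16 / 129.74 = 4.7480%
MRP = 8.00% − 2.81% = 5.19%
CAPM required = R_f + β·MRP = 2.81% + 0.841 × 5.19% = 7.17479%
α = realised − required = 4.7480% − 7.17479% = -2.43%

-2.43%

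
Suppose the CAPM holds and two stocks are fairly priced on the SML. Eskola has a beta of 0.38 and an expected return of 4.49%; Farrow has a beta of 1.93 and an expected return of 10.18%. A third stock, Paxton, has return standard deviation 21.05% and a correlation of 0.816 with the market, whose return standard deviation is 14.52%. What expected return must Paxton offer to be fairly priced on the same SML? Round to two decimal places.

MRP = (10.18% − 4.49%) / (1.93 − 0.38) = 3.6710%
R_f = 4.49% − 0.38 × 3.6710% = 3.0950%
β_Paxton = ρ·σ_i/σ_m = 0.816 × 21.05 / 14.52 = 1.1830
E(R_Paxton) = R_f + β × MRP = 3.0950% + 1.1830 × 3.6710% = 7.44%

7.44%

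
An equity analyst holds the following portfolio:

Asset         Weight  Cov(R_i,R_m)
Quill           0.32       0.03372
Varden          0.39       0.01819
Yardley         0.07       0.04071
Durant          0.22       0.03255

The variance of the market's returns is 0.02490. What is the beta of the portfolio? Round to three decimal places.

1.120

β_Quill = 0.03372 / 0.02490 = 1.3542
β_Varden = 0.01819 / 0.02490 = 0.7305
β_Yardley = 0.04071 / 0.02490 = 1.6349
β_Durant = 0.03255 / 0.02490 = 1.3072
β_P = Σ w_i β_i = 0.32×1.3542 + 0.39×0.7305 + 0.07×1.6349 + 0.22×1.3072 = 1.1203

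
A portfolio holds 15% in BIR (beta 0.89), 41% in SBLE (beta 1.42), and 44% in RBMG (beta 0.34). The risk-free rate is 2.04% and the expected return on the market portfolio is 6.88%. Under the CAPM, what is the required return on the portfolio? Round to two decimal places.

β_P = Σ w_i β_i = 0.15×0.89 + 0.41×1.42 + 0.44×0.34 = 0.8653
MRP = 6.88% − 2.04% = 4.84%
E(R_P) = R_f + β_P × MRP = 2.04% + 0.8653 × 4.84% = 6.23%

6.23%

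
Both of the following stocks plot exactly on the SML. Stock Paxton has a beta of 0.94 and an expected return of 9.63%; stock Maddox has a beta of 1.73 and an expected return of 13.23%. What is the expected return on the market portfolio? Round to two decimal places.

Both satisfy E(R) = R_f + β·MRP, so the slope of the SML is
MRP = (13.23% − 9.63%) / (1.73 − 0.94) = 3.60% / 0.79 = 4.5570%
R_f = E(R_Paxton) − β_Paxton·MRP = 9.63% − 0.94 × 4.5570% = 5.3464%
E(R_m) = R_f + MRP = 5.3464% + 4.5570% = 9.90%

9.90%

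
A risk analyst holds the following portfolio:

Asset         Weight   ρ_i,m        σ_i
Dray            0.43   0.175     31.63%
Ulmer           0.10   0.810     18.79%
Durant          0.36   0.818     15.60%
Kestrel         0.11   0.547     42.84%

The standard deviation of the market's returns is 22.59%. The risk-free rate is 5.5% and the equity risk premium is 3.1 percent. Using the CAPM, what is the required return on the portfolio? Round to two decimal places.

7.02%

β_Dray = 0.175 × 31.63% / 22.59% = 0.2450
β_Ulmer = 0.810 × 18.79% / 22.59% = 0.6737
β_Durant = 0.818 × 15.60% / 22.59% = 0.5649
β_Kestrel = 0.547 × 42.84% / 22.59% = 1.0373
β_P = Σ w_i β_i = 0.43×0.2450 + 0.10×0.6737 + 0.36×0.5649 + 0.11×1.0373 = 0.4902
E(R_P) = R_f + β_P × MRP = 5.5% + 0.4902 × 3.1% = 7.02%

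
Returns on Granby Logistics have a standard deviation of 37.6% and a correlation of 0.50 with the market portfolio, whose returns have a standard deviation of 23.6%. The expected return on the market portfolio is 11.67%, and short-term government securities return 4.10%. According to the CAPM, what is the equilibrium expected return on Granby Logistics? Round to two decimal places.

β = ρ × σ_i / σ_m = 0.50 × 37.6% / 23.6% = 0.7966
MRP = 11.67% − 4.10% = 7.57%
E(R) = 4.10% + 0.7966 × 7.57% = 10.13%

10.13%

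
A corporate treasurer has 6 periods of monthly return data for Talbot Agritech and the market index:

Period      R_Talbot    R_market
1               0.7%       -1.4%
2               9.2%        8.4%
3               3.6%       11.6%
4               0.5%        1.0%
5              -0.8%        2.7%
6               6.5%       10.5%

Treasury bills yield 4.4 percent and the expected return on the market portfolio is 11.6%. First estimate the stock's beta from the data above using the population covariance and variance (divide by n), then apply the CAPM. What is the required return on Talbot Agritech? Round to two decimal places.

Mean R_i = (0.7 + 9.2 + 3.6 + 0.5 − 0.8 + 6.5) / 6 = 3.2833%
Mean R_m = (-1.4 + 8.4 + 11.6 + 1.0 + 2.7 + 10.5) / 6 = 5.4667%
Σ(R_i − R̄_i)(R_m − R̄_m) = 76.9567  ⇒  Cov = 76.9567 / 6 = 12.8261
Σ(R_m − R̄_m)² = 146.3133  ⇒  Var(R_m) = 146.3133 / 6 = 24.3856
β = Cov / Var(R_m) = 12.8261 / 24.3856 = 0.5260
MRP = 11.6% − 4.4% = 7.20%
E(R) = R_f + β × MRP = 4.4% + 0.5260 × 7.2% = 8.19%

8.19%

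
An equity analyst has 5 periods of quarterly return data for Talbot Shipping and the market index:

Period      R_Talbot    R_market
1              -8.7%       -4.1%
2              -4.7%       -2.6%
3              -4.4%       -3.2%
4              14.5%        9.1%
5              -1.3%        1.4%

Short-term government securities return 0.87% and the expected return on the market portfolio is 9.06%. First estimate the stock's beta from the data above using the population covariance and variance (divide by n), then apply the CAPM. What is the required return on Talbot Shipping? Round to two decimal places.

Mean R_i = (-8.7 − 4.7 − 4.4 + 14.5 − 1.3) / 5 = -0.9200%
Mean R_m = (-4.1 − 2.6 − 3.2 + 9.1 + 1.4) / 5 = 0.1200%
Σ(R_i − R̄_i)(R_m − R̄_m) = 192.6520  ⇒  Cov = 192.6520 / 5 = 38.5304
Σ(R_m − R̄_m)² = 118.5080  ⇒  Var(R_m) = 118.5080 / 5 = 23.7016
β = Cov / Var(R_m) = 38.5304 / 23.7016 = 1.6256
MRP = 9.06% − 0.87% = 8.19%
E(R) = R_f + β × MRP = 0.87% + 1.6256 × 8.19% = 14.18%

14.18%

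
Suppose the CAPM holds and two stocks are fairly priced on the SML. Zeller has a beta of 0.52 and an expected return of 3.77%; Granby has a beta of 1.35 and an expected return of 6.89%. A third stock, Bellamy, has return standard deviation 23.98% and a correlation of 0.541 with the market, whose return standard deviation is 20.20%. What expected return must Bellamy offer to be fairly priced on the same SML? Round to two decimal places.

4.23%

MRP = (6.89% − 3.77%) / (1.35 − 0.52) = 3.7590%
R_f = 3.77% − 0.52 × 3.7590% = 1.8153%
β_Bellamy = ρ·σ_i/σ_m = 0.541 × 23.98 / 20.20 = 0.6422
E(R_Bellamy) = R_f + β × MRP = 1.8153% + 0.6422 × 3.7590% = 4.23%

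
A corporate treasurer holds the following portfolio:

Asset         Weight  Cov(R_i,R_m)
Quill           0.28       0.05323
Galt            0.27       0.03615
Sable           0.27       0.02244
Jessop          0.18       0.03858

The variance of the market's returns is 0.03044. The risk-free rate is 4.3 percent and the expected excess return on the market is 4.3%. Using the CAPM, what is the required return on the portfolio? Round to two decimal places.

β_Quill = 0.05323 / 0.03044 = 1.7487
β_Galt = 0.03615 / 0.03044 = 1.1876
β_Sable = 0.02244 / 0.03044 = 0.7372
β_Jessop = 0.03858 / 0.03044 = 1.2674
β_P = Σ w_i β_i = 0.28×1.7487 + 0.27×1.1876 + 0.27×0.7372 + 0.18×1.2674 = 1.2375
E(R_P) = R_f + β_P × MRP = 4.3% + 1.2375 × 4.3% = 9.62%

9.62%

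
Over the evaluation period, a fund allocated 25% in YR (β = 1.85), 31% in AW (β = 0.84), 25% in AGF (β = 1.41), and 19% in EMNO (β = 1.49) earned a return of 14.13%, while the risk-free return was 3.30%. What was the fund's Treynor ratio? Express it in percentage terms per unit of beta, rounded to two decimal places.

β_P = 0.25×1.85 + 0.31×0.84 + 0.25×1.41 + 0.19×1.49 = 1.3585
Treynor = (R_P − R_f) / β_P = (14.13% − 3.30%) / 1.3585 = 10.83% / 1.3585 = 7.97%

7.97%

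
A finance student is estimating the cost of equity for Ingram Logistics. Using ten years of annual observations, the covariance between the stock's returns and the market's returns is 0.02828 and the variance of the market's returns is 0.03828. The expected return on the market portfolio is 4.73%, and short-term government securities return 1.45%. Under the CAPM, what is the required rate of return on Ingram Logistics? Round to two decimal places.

β = Cov(R_i, R_m) / Var(R_m) = 0.02828 / 0.03828 = 0.7388
MRP = 4.73% − 1.45% = 3.28%
E(R) = R_f + β × MRP = 1.45% + 0.7388 × 3.28% = 3.87%

3.87%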